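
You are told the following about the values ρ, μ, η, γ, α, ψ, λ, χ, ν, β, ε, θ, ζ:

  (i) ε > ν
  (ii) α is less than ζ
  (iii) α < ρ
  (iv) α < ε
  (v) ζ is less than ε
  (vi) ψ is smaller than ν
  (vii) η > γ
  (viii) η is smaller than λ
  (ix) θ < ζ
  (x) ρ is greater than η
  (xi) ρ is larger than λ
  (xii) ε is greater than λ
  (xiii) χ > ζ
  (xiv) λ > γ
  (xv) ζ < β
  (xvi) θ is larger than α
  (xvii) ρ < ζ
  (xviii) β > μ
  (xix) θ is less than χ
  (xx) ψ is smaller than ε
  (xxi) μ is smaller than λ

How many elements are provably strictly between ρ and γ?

2

Chaining upward from γ reaches: η, λ, ζ, χ, β, ε.
Chaining downward from ρ reaches: μ, η, α, λ.
Strictly between γ and ρ are those in both lists: η, λ — 2 elements.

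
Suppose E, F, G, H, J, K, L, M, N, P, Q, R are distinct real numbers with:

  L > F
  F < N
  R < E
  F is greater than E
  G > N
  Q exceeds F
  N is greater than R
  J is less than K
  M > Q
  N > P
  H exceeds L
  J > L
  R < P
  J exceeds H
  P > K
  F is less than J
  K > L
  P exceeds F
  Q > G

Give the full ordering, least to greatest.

Nothing is placed below R, so it is least; from there R < E; E < F; F < L; L < H; H < J; J < K; K < P; P < N; N < G; G < Q; Q < M, each given directly.

R < E < F < L < H < J < K < P < N < G < Q < M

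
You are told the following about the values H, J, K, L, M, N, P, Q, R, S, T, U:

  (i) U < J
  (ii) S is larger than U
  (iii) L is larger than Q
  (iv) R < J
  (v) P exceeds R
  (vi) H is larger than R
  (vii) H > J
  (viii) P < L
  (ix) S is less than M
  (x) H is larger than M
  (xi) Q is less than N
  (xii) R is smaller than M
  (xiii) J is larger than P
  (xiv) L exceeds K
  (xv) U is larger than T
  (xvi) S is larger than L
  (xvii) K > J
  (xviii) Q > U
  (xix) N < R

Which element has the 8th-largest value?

The consecutive relations fix a unique order: T < U < Q < N < R < P < J < K < L < S < M < H.
The 8th largest is R.

R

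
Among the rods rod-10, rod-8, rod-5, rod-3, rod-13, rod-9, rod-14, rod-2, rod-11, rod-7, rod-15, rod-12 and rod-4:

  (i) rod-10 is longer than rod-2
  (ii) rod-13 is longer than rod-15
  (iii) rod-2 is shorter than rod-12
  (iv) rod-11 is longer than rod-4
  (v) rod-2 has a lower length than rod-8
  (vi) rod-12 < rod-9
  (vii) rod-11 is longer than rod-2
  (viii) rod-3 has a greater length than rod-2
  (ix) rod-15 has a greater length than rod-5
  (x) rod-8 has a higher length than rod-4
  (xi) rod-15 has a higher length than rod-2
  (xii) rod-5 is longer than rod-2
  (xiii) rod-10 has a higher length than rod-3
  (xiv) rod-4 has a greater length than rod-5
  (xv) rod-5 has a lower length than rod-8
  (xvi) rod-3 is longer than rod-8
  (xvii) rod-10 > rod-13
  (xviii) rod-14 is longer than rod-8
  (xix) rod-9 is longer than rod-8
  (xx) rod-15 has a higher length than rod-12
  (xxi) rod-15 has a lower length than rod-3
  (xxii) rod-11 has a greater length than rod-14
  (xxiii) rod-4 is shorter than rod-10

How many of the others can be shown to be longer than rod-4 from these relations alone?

6

Directly above rod-4: rod-8, rod-11, rod-10.
One step further: rod-9, rod-14, rod-3 (6 so far).
Nothing else is reachable above rod-4; 6 in all.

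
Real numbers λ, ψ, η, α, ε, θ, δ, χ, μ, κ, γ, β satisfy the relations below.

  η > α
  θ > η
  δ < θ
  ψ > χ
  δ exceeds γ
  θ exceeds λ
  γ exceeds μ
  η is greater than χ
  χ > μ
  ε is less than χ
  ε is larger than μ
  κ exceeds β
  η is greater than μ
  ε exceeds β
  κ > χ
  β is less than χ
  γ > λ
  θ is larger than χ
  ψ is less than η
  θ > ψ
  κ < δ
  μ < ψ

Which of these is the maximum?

θ

μ is not greatest since μ < ε; β is not greatest since β < κ; ε is not greatest since ε < χ; χ is not greatest since χ < ψ; λ is not greatest since λ < γ; α is not greatest since α < η; κ is not greatest since κ < δ; ψ is not greatest since ψ < η; γ is not greatest since γ < δ; δ is not greatest since δ < θ; η is not greatest since η < θ.
Only θ has nothing above it, so θ is the maximum.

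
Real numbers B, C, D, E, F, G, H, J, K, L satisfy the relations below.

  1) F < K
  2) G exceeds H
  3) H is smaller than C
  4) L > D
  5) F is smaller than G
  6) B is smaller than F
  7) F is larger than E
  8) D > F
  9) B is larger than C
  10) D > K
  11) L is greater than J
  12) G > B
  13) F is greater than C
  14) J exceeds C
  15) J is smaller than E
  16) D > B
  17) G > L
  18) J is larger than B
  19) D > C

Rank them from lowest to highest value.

H < C < B < J < E < F < K < D < L < G

The consecutive links are each given: H < C; C < B; B < J; J < E; E < F; F < K; K < D; D < L; L < G.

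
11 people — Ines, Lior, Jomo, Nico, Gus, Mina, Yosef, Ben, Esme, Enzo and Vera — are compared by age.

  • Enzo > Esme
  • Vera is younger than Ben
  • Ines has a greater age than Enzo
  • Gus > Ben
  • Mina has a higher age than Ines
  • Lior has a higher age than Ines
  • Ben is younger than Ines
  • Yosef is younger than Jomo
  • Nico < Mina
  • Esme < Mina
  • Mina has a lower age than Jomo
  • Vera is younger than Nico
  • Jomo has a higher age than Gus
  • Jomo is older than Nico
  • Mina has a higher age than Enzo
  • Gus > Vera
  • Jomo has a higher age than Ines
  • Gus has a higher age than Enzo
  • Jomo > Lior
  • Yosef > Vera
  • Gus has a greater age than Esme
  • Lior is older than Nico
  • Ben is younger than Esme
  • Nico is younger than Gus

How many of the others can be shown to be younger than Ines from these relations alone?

Directly below Ines: Ben, Enzo.
One step further: Vera, Esme (4 so far).
Nothing else is reachable below Ines; 4 in all.

4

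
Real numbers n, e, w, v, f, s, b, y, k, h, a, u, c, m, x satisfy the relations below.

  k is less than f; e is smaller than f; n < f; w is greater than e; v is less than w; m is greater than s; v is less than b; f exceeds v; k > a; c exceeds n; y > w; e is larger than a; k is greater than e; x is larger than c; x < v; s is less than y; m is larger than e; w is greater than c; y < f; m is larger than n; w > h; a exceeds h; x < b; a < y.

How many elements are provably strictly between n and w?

The relations place n below w. An element lies strictly between them when it is forced above n and also forced below w.
Above n: {c, x, v, y, b, m, f}. Below w: {h, a, c, x, v, e}.
Intersection: {c, x, v} — 3.

3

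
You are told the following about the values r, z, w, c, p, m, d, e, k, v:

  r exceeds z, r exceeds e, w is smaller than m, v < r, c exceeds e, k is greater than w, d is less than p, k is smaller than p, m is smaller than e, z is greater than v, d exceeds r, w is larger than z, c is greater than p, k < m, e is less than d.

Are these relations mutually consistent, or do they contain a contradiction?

The single ordering v < z < w < k < m < e < r < d < p < c satisfies every listed relation, so no contradiction arises.

consistent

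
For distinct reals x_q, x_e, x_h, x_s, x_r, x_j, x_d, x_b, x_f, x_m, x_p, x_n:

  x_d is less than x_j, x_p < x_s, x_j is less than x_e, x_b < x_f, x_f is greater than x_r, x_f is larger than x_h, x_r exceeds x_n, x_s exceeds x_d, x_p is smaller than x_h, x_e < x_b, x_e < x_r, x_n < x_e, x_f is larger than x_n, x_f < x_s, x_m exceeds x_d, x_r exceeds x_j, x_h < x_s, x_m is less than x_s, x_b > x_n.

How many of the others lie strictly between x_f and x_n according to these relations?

3

The relations place x_n below x_f. An element lies strictly between them when it is forced above x_n and also forced below x_f.
Above x_n: {x_e, x_b, x_r, x_s}. Below x_f: {x_d, x_j, x_e, x_b, x_p, x_r, x_h}.
Intersection: {x_e, x_b, x_r} — 3.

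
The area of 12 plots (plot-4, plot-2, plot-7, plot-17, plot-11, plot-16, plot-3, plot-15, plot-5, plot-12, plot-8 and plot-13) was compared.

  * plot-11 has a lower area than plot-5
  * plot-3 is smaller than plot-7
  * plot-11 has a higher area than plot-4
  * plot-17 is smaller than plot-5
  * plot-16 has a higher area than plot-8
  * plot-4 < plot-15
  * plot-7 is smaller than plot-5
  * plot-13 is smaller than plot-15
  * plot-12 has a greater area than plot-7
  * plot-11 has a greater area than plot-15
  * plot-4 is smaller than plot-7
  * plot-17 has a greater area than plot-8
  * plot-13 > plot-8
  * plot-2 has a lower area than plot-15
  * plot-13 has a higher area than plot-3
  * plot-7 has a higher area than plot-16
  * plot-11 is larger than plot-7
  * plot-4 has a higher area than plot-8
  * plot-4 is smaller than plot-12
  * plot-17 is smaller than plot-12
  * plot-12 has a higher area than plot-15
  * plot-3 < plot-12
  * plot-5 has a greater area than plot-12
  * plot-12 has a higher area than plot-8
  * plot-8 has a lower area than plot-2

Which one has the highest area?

plot-5

Chaining downward from plot-5: directly below it, plot-7, plot-11, plot-17, plot-12; then plot-8, plot-3, plot-4, plot-15, plot-16; then plot-2, plot-13.
That covers every other element, and nothing is given above plot-5, so plot-5 is the highest area.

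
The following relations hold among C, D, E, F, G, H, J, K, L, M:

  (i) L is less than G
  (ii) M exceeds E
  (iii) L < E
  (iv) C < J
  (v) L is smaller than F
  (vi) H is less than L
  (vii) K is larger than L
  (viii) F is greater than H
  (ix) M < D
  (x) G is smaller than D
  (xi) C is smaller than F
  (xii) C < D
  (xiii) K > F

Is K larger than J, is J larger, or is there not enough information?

undetermined

Following every chain through J: below J we get C.
K is not reached, and no chain runs the other way from K to J.
So the given relations leave the order of J and K undetermined.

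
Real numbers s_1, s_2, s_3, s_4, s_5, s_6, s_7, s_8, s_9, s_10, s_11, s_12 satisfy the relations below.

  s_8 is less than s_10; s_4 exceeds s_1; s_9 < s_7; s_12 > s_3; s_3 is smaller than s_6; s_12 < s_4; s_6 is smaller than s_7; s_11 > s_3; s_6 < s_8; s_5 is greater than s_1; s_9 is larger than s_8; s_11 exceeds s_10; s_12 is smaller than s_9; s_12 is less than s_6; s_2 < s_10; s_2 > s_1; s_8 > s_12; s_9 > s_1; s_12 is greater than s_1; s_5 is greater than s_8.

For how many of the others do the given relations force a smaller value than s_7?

The elements the relations force below s_7 are s_1, s_3, s_12, s_6, s_8, s_9 — no chain reaches any other.
That is 6.

6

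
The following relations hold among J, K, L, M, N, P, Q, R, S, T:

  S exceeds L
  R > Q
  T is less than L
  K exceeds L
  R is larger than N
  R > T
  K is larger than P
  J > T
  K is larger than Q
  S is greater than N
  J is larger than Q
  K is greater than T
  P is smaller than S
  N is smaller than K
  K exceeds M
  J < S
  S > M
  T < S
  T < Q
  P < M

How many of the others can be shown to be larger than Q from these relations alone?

4

From Q the given relations immediately reach R, J, K.
From those, S — 4 in total.
No other element is forced above Q by the given relations, so the count is 4.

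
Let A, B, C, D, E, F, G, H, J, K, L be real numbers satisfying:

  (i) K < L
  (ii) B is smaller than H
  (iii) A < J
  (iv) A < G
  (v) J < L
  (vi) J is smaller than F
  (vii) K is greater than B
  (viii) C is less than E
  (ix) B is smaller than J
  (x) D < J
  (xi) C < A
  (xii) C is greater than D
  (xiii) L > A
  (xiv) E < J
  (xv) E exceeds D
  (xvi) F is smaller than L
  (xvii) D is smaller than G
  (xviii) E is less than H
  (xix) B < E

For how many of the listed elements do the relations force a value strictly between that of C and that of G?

1

Chaining upward from C reaches: E, H, A, J, F, L.
Chaining downward from G reaches: D, A.
Strictly between C and G are those in both lists: A — 1 element.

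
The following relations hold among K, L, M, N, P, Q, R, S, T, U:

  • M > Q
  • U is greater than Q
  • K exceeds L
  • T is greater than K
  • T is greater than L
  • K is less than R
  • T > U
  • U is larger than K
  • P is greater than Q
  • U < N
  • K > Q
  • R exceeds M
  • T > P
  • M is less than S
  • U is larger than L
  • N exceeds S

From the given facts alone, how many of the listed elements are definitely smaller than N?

Directly below N: U, S.
One step further: Q, M, L, K (6 so far).
Nothing else is reachable below N; 6 in all.

6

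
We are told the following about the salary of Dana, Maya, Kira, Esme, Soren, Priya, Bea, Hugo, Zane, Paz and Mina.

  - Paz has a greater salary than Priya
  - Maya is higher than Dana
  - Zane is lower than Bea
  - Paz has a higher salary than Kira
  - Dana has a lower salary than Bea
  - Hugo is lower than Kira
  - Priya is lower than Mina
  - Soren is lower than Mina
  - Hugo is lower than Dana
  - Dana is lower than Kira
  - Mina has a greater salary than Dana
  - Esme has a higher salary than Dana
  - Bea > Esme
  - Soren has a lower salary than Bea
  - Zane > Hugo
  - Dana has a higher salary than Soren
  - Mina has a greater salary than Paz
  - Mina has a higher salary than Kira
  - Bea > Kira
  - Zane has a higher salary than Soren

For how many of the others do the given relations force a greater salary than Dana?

The elements the relations force above Dana are Kira, Esme, Paz, Mina, Bea, Maya — no chain reaches any other.
That is 6.

6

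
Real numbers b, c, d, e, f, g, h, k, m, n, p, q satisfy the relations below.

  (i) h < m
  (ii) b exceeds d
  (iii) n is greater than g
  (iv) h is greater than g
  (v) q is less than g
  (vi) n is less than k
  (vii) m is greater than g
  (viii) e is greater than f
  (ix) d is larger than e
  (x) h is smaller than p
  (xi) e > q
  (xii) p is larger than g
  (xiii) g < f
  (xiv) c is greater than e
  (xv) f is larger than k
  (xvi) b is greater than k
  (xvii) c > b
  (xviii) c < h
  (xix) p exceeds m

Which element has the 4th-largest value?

c

Piecing the relations together gives one ordering: q < g < n < k < f < e < d < b < c < h < m < p.
The 4th largest is c.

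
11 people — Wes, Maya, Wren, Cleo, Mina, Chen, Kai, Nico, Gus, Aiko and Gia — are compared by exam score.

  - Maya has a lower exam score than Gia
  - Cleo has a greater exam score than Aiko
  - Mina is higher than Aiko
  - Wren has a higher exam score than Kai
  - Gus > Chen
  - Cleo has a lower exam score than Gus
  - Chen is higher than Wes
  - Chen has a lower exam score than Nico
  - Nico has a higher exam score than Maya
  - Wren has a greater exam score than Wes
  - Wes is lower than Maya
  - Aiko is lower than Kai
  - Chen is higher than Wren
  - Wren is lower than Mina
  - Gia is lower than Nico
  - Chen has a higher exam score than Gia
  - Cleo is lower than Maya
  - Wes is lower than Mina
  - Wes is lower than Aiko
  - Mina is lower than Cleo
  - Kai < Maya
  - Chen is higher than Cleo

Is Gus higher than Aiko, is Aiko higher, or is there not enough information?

Gus

Aiko < Kai and Kai < Wren give Aiko < Wren.
Then Wren < Mina extends the chain to Mina.
With Mina < Cleo: Aiko < Kai < Wren < Mina < Cleo.
Then Cleo < Maya extends the chain to Maya.
Then Maya < Gia extends the chain to Gia.
Then Gia < Chen extends the chain to Chen.
Then Chen < Gus extends the chain to Gus.
So Gus is higher.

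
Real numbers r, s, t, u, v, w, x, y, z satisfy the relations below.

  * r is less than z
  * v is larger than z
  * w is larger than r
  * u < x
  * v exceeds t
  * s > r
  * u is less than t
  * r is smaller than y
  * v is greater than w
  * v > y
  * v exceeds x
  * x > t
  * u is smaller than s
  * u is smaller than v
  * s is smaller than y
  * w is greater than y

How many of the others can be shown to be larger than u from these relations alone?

6

From u the given relations immediately reach t, s, x, v.
From those, y — 5 in total.
From those, w — 6 in total.
Nothing else is reachable above u; 6 in all.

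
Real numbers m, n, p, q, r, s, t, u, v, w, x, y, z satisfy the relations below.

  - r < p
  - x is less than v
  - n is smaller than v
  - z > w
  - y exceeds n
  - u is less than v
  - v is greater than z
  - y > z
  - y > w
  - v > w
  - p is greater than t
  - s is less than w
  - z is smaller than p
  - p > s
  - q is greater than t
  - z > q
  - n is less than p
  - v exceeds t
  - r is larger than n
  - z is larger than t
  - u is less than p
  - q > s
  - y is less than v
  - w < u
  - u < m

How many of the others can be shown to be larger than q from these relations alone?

Directly above q: z.
One step further: y, p, v (4 so far).
No other element is forced above q by the given relations, so the count is 4.

4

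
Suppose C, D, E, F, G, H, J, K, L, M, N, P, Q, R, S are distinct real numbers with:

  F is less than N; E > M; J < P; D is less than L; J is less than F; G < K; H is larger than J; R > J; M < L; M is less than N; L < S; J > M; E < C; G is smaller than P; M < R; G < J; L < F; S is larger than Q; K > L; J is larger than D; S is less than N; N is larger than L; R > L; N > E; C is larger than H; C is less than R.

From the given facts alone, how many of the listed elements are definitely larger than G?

Directly above G: J, K, P.
One step further: H, F, R (6 so far).
One step further: C, N (8 so far).
Nothing else is reachable above G; 8 in all.

8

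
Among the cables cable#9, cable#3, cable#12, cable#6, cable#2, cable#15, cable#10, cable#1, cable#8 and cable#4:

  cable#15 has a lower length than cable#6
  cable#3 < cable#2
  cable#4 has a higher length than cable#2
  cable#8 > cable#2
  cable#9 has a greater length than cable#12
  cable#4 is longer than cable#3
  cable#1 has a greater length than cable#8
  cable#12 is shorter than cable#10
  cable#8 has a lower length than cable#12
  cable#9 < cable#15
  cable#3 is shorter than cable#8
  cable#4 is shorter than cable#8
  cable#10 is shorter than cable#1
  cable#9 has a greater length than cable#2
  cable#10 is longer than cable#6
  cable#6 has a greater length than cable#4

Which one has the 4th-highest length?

cable#15

Piecing the relations together gives one ordering: cable#3 < cable#2 < cable#4 < cable#8 < cable#12 < cable#9 < cable#15 < cable#6 < cable#10 < cable#1.
The 4th largest is cable#15.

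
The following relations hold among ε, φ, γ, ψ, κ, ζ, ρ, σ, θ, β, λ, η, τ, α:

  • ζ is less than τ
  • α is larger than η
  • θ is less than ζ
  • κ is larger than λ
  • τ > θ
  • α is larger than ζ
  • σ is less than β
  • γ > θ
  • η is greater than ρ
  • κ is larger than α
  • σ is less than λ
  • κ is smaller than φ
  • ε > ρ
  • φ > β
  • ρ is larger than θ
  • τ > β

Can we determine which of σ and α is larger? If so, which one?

Following every chain through σ: above σ we get λ, κ, β, τ, φ.
α is not reached, and no chain runs the other way from α to σ.
So the given relations leave the order of σ and α undetermined.

undetermined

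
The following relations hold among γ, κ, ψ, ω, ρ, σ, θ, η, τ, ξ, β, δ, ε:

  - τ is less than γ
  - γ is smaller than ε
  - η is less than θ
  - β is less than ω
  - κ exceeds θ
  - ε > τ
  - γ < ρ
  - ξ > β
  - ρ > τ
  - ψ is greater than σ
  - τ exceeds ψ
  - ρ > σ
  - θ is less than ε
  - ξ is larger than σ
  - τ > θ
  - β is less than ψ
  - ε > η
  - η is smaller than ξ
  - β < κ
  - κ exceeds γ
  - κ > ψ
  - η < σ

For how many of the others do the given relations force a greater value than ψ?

From ψ the given relations immediately reach τ, κ.
From those, γ, ρ, ε — 5 in total.
Nothing else is reachable above ψ; 5 in all.

5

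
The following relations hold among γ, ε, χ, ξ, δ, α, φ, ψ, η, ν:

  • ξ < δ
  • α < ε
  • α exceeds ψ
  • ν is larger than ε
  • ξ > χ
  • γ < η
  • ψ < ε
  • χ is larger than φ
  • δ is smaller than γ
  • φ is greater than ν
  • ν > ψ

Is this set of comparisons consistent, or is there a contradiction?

The single ordering ψ < α < ε < ν < φ < χ < ξ < δ < γ < η satisfies every listed relation, so no contradiction arises.

consistent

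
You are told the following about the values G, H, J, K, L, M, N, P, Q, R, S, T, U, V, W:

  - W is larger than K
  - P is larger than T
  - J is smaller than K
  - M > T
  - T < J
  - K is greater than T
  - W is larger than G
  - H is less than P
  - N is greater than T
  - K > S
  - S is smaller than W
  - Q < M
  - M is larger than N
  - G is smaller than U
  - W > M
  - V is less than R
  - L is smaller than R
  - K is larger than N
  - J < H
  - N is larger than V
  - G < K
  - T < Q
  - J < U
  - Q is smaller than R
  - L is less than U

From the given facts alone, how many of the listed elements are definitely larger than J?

The elements the relations force above J are H, K, W, U, P — no chain reaches any other.
That is 5.

5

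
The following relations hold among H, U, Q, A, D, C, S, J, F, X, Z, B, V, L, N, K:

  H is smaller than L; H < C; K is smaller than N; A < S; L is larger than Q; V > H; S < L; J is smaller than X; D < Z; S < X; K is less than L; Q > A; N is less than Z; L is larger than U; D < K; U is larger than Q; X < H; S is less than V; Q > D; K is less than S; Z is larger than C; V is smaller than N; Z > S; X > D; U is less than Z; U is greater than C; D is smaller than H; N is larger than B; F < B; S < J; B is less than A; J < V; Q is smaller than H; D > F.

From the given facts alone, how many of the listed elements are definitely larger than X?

The elements the relations force above X are H, V, N, C, U, L, Z — no chain reaches any other.
That is 7.

7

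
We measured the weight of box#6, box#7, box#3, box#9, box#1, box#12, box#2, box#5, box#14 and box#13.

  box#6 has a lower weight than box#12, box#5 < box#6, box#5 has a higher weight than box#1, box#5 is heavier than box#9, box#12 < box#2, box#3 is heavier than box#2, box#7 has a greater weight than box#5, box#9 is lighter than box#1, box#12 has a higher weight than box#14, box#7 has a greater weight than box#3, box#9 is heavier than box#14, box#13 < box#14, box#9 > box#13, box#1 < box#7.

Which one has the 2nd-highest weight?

box#3

The consecutive relations fix a unique order: box#13 < box#14 < box#9 < box#1 < box#5 < box#6 < box#12 < box#2 < box#3 < box#7.
Counting 2 from the largest end gives box#3.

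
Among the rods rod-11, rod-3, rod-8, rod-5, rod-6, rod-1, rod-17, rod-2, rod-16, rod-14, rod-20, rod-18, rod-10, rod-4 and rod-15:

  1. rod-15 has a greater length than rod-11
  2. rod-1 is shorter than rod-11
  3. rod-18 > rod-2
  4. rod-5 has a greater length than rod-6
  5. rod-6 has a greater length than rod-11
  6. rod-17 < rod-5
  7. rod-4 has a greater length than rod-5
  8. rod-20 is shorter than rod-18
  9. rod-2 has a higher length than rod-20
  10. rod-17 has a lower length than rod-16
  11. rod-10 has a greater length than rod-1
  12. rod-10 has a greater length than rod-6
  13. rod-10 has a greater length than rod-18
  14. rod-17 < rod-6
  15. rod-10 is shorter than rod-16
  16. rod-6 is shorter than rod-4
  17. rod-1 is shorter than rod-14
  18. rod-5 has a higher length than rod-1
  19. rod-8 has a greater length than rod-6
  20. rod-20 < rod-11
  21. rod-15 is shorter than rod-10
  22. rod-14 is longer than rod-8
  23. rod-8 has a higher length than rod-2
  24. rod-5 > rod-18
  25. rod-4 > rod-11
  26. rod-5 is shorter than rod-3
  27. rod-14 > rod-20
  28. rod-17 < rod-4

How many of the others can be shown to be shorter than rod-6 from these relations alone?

4

Directly below rod-6: rod-17, rod-11.
One step further: rod-20, rod-1 (4 so far).
No other element is forced below rod-6 by the given relations, so the count is 4.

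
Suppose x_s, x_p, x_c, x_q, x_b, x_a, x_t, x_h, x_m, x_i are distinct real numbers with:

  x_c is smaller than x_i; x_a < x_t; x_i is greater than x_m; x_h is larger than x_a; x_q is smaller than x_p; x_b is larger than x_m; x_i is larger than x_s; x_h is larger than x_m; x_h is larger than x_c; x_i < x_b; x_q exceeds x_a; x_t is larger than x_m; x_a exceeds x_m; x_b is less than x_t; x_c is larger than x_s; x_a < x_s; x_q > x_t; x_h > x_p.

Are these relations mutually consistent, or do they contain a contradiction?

consistent

Every relation is compatible with x_m < x_a < x_s < x_c < x_i < x_b < x_t < x_q < x_p < x_h; the set is consistent.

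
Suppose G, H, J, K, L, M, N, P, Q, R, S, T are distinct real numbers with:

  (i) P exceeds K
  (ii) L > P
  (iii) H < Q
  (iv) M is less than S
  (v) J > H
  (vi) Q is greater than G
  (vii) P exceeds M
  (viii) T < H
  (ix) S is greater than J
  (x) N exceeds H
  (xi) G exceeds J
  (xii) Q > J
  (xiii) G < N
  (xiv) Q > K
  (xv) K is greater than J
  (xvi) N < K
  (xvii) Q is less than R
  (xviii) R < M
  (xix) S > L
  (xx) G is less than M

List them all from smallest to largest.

T < H < J < G < N < K < Q < R < M < P < L < S

Nothing is placed below T, so it is least; from there T < H; H < J; J < G; G < N; N < K; K < Q; Q < R; R < M; M < P; P < L; L < S, each given directly.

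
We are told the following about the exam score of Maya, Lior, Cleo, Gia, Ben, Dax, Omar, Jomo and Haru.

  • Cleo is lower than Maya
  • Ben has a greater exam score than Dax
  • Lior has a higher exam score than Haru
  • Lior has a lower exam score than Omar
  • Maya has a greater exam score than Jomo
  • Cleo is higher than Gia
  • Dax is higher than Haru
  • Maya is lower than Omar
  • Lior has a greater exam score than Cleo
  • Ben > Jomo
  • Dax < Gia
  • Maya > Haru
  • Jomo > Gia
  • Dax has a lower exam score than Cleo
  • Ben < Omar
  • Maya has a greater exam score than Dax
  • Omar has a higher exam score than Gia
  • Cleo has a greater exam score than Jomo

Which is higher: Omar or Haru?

Following the relations from Haru: Haru < Dax < Gia < Jomo < Ben < Omar.
So Haru < Omar; Omar is the higher of the two.

Omar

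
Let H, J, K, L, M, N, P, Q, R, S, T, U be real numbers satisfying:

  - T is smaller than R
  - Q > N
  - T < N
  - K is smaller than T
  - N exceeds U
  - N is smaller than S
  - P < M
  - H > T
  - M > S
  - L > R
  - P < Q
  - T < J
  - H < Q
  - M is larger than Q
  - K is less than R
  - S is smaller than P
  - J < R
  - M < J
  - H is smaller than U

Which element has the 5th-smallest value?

N

The consecutive relations fix a unique order: K < T < H < U < N < S < P < Q < M < J < R < L.
Counting 5 from the smallest end gives N.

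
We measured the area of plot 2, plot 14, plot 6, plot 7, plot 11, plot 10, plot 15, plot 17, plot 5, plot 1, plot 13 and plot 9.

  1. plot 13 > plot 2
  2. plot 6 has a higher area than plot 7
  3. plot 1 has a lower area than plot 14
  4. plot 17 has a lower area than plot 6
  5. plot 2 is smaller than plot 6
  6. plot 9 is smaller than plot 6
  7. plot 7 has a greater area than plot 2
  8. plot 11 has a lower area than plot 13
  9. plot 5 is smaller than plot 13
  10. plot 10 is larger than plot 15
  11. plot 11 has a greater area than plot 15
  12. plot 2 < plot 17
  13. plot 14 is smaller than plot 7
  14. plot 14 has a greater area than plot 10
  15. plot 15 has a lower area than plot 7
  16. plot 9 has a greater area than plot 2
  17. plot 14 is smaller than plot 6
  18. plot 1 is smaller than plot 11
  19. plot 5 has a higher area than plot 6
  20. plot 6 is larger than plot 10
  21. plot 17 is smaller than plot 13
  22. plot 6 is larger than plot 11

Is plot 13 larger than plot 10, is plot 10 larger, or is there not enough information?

plot 13

Following the relations from plot 10: plot 10 < plot 14 < plot 7 < plot 6 < plot 5 < plot 13.
So plot 13 is larger.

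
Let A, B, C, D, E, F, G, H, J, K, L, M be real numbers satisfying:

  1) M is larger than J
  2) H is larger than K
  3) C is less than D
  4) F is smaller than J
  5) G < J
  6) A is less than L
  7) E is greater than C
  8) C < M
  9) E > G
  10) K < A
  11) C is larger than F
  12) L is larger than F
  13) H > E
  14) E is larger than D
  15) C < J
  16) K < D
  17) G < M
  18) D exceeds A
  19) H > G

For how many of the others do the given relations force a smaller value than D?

From D the given relations immediately reach K, C, A.
From those, F — 4 in total.
Nothing else is reachable below D; 4 in all.

4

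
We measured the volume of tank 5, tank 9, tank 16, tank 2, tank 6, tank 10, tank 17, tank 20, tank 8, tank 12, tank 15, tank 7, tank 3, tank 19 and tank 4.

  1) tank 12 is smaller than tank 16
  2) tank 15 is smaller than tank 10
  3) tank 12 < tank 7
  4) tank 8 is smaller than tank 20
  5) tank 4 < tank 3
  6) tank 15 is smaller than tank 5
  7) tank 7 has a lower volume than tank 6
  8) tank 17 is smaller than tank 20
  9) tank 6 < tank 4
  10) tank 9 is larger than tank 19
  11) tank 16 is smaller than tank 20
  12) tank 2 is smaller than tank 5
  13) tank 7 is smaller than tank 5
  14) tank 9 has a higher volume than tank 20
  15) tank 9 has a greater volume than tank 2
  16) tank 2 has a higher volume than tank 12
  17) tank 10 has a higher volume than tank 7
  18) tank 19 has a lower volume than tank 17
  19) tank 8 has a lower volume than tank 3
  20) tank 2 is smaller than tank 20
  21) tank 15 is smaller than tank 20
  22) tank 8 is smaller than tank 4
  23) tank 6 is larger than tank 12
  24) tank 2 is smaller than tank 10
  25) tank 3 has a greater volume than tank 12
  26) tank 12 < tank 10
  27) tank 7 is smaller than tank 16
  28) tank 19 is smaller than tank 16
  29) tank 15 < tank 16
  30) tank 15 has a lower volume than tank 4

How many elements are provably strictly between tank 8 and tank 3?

The relations place tank 8 below tank 3. An element lies strictly between them when it is forced above tank 8 and also forced below tank 3.
Above tank 8: {tank 4, tank 20, tank 9}. Below tank 3: {tank 12, tank 7, tank 15, tank 6, tank 4}.
Intersection: {tank 4} — 1.

1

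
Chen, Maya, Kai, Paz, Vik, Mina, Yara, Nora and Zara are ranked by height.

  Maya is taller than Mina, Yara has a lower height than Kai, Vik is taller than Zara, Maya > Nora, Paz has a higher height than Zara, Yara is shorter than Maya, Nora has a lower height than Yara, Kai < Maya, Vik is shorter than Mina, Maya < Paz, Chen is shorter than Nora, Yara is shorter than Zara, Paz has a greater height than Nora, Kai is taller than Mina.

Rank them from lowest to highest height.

Nothing is placed below Chen, so it is least; from there Chen < Nora; Nora < Yara; Yara < Zara; Zara < Vik; Vik < Mina; Mina < Kai; Kai < Maya; Maya < Paz, each given directly.

Chen < Nora < Yara < Zara < Vik < Mina < Kai < Maya < Paz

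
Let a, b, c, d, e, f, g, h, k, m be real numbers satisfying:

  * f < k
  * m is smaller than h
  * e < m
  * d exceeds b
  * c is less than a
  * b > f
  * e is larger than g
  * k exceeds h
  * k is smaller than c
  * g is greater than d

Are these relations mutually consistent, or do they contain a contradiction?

consistent

Every relation is compatible with f < b < d < g < e < m < h < k < c < a; the set is consistent.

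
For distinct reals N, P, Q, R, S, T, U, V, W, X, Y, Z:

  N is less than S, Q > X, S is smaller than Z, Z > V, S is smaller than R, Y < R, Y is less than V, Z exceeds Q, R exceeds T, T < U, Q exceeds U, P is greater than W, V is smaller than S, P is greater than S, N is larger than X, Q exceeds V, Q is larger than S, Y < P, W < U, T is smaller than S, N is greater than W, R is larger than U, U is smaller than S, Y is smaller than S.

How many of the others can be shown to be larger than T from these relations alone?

From T the given relations immediately reach U, S, R.
From those, P, Q, Z — 6 in total.
No other element is forced above T by the given relations, so the count is 6.

6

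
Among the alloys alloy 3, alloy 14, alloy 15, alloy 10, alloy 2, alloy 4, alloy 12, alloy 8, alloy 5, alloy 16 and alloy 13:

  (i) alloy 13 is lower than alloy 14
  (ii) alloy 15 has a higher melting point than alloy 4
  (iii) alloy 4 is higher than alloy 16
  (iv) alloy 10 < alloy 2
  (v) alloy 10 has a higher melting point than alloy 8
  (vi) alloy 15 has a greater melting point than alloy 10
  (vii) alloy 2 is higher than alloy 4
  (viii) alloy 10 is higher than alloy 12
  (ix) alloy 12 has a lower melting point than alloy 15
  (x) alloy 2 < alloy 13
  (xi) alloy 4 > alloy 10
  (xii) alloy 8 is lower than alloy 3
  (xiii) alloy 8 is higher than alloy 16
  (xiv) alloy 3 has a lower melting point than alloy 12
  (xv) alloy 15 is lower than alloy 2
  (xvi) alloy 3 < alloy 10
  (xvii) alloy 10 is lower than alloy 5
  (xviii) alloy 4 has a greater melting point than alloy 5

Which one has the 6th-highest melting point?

alloy 5

The consecutive relations fix a unique order: alloy 16 < alloy 8 < alloy 3 < alloy 12 < alloy 10 < alloy 5 < alloy 4 < alloy 15 < alloy 2 < alloy 13 < alloy 14.
The 6th largest is alloy 5.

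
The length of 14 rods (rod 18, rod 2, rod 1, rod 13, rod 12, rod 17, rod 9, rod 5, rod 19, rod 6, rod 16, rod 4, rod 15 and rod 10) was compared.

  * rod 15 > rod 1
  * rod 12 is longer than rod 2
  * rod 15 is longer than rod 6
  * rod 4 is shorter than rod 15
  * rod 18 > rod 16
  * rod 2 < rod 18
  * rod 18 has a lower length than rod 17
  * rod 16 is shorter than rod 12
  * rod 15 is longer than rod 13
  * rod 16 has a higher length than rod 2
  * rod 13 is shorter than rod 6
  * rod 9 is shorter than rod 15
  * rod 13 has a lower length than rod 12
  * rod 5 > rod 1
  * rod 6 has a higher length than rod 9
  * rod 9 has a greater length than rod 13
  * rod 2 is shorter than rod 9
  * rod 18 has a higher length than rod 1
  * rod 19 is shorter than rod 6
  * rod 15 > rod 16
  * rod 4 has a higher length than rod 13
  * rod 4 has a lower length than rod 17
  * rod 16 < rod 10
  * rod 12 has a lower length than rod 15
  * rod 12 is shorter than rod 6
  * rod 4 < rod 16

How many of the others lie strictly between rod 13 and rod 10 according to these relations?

Chaining upward from rod 13 reaches: rod 4, rod 16, rod 12, rod 9, rod 18, rod 17, rod 6, rod 15.
Chaining downward from rod 10 reaches: rod 2, rod 4, rod 16.
Strictly between rod 13 and rod 10 are those in both lists: rod 4, rod 16 — 2 elements.

2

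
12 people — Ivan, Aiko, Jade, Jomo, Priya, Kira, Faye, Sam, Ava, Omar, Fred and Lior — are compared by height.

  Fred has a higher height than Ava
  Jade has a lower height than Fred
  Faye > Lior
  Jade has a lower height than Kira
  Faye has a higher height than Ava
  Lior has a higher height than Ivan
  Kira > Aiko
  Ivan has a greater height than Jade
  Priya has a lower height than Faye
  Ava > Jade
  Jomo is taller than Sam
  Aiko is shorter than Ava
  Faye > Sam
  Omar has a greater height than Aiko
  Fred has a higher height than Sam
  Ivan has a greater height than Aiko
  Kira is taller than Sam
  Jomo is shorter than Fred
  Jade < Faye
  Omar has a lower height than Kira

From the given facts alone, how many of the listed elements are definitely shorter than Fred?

Directly below Fred: Jade, Ava, Sam, Jomo.
One step further: Aiko (5 so far).
Nothing else is reachable below Fred; 5 in all.

5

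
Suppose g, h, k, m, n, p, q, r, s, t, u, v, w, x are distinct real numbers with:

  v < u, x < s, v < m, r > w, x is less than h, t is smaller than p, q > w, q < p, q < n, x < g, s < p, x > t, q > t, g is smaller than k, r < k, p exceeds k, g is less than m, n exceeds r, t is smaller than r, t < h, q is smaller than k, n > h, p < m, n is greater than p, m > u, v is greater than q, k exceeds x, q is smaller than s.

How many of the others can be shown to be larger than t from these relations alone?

12

From t the given relations immediately reach x, r, q, h, p.
From those, g, s, v, k, m, n — 11 in total.
From those, u — 12 in total.
Nothing else is reachable above t; 12 in all.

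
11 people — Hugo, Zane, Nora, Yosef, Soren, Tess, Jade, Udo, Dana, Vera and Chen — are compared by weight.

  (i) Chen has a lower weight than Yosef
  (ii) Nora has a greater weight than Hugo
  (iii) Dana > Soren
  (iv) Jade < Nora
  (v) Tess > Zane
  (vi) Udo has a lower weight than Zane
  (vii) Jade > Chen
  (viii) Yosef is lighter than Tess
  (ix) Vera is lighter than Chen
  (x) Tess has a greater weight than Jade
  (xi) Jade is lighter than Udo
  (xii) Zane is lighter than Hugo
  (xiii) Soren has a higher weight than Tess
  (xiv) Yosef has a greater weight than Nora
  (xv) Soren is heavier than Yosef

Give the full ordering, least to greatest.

The consecutive links are each given: Vera < Chen; Chen < Jade; Jade < Udo; Udo < Zane; Zane < Hugo; Hugo < Nora; Nora < Yosef; Yosef < Tess; Tess < Soren; Soren < Dana.

Vera < Chen < Jade < Udo < Zane < Hugo < Nora < Yosef < Tess < Soren < Dana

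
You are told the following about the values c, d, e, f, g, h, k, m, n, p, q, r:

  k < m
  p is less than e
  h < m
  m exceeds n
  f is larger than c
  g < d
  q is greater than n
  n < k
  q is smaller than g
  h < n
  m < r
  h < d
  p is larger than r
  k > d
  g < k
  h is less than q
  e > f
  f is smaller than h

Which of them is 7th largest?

The consecutive relations fix a unique order: c < f < h < n < q < g < d < k < m < r < p < e.
The 7th largest is g.

g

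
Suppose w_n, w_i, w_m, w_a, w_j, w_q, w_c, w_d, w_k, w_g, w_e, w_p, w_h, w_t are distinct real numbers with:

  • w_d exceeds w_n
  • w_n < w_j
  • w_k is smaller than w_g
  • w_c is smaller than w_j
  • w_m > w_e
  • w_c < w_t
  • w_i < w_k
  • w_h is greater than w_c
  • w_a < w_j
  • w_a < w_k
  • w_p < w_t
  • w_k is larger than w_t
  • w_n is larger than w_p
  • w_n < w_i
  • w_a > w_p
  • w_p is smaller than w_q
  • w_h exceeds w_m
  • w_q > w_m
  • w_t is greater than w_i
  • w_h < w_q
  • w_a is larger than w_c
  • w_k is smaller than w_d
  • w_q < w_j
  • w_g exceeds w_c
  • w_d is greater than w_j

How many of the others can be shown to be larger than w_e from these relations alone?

Directly above w_e: w_m.
One step further: w_h, w_q (3 so far).
One step further: w_j (4 so far).
One step further: w_d (5 so far).
Nothing else is reachable above w_e; 5 in all.

5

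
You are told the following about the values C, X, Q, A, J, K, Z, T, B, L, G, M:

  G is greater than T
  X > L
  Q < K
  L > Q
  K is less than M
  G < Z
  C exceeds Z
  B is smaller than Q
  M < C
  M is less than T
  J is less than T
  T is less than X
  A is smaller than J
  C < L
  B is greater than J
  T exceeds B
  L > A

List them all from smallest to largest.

A < J < B < Q < K < M < T < G < Z < C < L < X

The consecutive links are each given: A < J; J < B; B < Q; Q < K; K < M; M < T; T < G; G < Z; Z < C; C < L; L < X.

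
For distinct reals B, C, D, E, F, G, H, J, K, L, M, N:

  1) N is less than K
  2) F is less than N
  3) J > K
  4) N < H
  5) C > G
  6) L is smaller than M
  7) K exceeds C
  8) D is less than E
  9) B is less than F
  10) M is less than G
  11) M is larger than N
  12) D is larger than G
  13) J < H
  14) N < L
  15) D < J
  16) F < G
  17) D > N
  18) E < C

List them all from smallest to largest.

Each adjacent pair is fixed by a given relation: B < F; F < N; N < L; L < M; M < G; G < D; D < E; E < C; C < K; K < J; J < H. Chaining them end to end gives the full order.

B < F < N < L < M < G < D < E < C < K < J < H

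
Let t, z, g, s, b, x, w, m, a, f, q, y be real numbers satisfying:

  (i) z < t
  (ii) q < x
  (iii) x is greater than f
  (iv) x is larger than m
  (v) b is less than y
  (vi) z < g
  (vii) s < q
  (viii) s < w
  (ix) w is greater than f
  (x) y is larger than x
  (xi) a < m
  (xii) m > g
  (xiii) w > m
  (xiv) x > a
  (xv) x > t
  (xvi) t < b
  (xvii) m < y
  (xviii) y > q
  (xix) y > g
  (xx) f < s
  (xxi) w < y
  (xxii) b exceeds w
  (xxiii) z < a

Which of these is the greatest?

z is not greatest since z < a; g is not greatest since g < m; f is not greatest since f < w; s is not greatest since s < w; t is not greatest since t < x; a is not greatest since a < m; m is not greatest since m < y; w is not greatest since w < b; q is not greatest since q < x; x is not greatest since x < y; b is not greatest since b < y.
Only y has nothing above it, so y is the greatest.

y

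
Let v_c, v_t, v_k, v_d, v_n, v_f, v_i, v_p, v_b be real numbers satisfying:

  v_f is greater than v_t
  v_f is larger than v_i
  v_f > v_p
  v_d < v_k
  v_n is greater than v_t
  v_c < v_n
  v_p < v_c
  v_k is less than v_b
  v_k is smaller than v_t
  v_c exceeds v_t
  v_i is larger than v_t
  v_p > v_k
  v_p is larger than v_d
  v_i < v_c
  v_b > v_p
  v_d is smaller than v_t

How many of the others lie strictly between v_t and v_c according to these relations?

Chaining upward from v_t reaches: v_i, v_f, v_n.
Chaining downward from v_c reaches: v_d, v_k, v_p, v_i.
Strictly between v_t and v_c are those in both lists: v_i — 1 element.

1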